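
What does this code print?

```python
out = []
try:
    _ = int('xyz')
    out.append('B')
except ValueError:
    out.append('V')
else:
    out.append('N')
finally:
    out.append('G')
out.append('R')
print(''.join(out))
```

Execution trace: 'V' (except ValueError) → 'G' (finally) → 'R' (after the try/except). Output: VGR

Answer: VGR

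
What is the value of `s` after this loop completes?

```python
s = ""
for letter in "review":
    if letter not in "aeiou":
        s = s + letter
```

Remove vowels from 'review'
`s` takes the values: "" → "r" → "rv" → "rvw"

Answer: "rvw"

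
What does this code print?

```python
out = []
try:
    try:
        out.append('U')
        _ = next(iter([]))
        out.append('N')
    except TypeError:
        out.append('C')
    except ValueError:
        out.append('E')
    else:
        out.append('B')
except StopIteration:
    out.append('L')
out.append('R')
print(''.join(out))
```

Execution trace: 'U' (try body) → 'L' (outer except StopIteration) → 'R' (after the try/except). Output: ULR

Answer: ULR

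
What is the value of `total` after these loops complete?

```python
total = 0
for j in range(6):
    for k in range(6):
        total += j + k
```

Sum of all j+k for j,k in 6x6
`total` takes the values: 0 → 1 → 3 → 6 → 10 → 15 → 16 → 18 → 21 → 25 → 30 → 36 → 38 → 41 → 45 → 50 → 56 → 63 → 66 → 70 → 75 → 81 → 88 → 96 → 100 → 105 → 111 → 118 → 126 → 135 → 140 → 146 → 153 → 161 → 170 → 180

Answer: 180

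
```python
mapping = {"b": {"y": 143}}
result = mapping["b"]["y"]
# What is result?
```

Trace:
`mapping = {"b": {"y": 143}}` → mapping = {'b': {'y': 143}}
`result = mapping["b"]["y"]` → result = 143
So result = 143

Answer: 143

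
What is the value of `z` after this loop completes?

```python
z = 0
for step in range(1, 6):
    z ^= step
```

XOR of 1 to 5
`z` takes the values: 0 → 1 → 3 → 0 → 4 → 1

Answer: 1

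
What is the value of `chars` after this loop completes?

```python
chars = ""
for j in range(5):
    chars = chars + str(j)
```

Concatenate digits 0 to 4
`chars` takes the values: "" → "0" → "01" → "012" → "0123" → "01234"

Answer: "01234"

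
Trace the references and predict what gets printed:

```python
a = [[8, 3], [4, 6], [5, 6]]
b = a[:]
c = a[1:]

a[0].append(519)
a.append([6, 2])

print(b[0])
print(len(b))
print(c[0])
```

Key concept: slice with nested mutation.
Step by step:
`a = [[8, 3], [4, 6], [5, 6]]` → a = [[8, 3], [4, 6], [5, 6]]
`b = a[:]` → b = [[8, 3], [4, 6], [5, 6]]
`c = a[1:]` → c = [[4, 6], [5, 6]]
`a[0].append(519)` → a = [[8, 3, 519], [4, 6], [5, 6]]; b = [[8, 3, 519], [4, 6], [5, 6]]
`a.append([6, 2])` → a = [[8, 3, 519], [4, 6], [5, 6], [6, 2]]
`print(b[0])` → prints [8, 3, 519]
`print(len(b))` → prints 3
`print(c[0])` → prints [4, 6]

Answer:
[8, 3, 519]
3
[4, 6]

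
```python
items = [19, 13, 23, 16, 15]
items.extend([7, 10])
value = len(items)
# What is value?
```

Trace:
`items = [19, 13, 23, 16, 15]` → items = [19, 13, 23, 16, 15]
`items.extend([7, 10])` → items = [19, 13, 23, 16, 15, 7, 10]
`value = len(items)` → value = 7
So value = 7

Answer: 7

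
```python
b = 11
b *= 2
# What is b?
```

Trace:
`b = 11` → b = 11
`b *= 2` → b = 22
So b = 22

Answer: 22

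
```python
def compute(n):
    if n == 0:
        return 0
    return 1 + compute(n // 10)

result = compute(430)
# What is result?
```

Count of digits of 430: 3

Answer: 3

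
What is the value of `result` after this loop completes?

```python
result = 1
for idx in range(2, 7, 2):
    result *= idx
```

Product of even numbers 2 to 6
`result` takes the values: 1 → 2 → 8 → 48

Answer: 48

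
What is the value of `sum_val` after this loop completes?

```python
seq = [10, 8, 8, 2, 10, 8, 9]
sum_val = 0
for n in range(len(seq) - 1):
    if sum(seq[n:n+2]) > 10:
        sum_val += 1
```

Count windows with sum > 10
`sum_val` takes the values: 0 → 1 → 2 → 3 → 4 → 5

Answer: 5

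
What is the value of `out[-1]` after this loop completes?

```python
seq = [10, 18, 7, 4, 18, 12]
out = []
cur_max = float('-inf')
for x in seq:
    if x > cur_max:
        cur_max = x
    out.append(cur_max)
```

Running max ends at 18
`out` takes the values: [] → [10] → [10, 18] → [10, 18, 18] → [10, 18, 18, 18] → [10, 18, 18, 18, 18] → [10, 18, 18, 18, 18, 18]
So `out[-1]` = 18

Answer: 18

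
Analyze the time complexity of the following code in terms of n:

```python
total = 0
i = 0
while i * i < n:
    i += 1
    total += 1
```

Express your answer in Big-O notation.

Each loop level contributes: √n. Multiplying the contributions gives O(√n).

Answer: O(√n)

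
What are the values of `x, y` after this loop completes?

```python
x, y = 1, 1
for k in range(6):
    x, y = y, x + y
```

Fibonacci: after 6 iterations
`x, y` takes the values: (1, 1) → (1, 2) → (2, 3) → (3, 5) → (5, 8) → (8, 13) → (13, 21)

Answer: 13, 21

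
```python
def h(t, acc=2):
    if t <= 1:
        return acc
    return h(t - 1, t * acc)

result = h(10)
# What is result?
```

Accumulator trace (n, acc): (10, 2) -> (9, 20) -> (8, 180) -> (7, 1440) -> (6, 10080) -> (5, 60480) -> (4, 302400) -> (3, 1209600) -> (2, 3628800) -> (1, 7257600) -> return 7257600

Answer: 7257600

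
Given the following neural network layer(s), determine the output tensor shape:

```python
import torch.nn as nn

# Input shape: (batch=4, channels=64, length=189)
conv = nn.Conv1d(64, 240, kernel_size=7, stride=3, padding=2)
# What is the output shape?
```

Input: (4, 64, 189) -> Output: (4, 240, 63)

Answer: (4, 240, 63)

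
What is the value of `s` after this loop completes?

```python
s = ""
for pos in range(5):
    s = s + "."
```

Repeat '.' 5 times
`s` takes the values: "" → "." → ".." → "..." → "...." → "....."

Answer: "....."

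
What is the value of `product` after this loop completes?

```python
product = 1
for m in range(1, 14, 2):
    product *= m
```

Product of 1, 3, 5, ... up to 13
`product` takes the values: 1 → 3 → 15 → 105 → 945 → 10395 → 135135

Answer: 135135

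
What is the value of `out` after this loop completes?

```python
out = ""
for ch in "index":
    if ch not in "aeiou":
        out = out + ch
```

Remove vowels from 'index'
`out` takes the values: "" → "n" → "nd" → "ndx"

Answer: "ndx"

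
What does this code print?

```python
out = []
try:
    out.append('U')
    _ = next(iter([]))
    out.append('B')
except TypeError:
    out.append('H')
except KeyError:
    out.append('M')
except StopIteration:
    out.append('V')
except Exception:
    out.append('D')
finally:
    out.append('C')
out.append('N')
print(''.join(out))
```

Execution trace: 'U' (try body) → 'V' (except StopIteration) → 'C' (finally) → 'N' (after the try/except). Output: UVCN

Answer: UVCN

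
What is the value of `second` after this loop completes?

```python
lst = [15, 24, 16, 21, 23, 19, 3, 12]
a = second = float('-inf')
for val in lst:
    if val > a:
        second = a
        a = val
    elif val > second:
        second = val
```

Second largest (with repeats) in [15, 24, 16, 21, 23, 19, 3, 12]
`second` takes the values: -inf → 15 → 16 → 21 → 23

Answer: 23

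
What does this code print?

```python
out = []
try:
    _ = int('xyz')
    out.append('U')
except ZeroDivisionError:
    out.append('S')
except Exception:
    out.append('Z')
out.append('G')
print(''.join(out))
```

Execution trace: 'Z' (except Exception) → 'G' (after the try/except). Output: ZG

Answer: ZG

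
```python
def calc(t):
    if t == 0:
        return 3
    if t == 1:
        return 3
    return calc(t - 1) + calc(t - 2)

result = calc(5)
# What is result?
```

Build up from base cases: calc(0)=3, calc(1)=3, calc(2)=6, calc(3)=9, calc(4)=15, calc(5)=24

Answer: 24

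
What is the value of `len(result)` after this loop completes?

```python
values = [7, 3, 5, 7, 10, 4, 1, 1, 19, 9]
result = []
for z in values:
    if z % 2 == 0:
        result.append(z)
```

Count even numbers in [7, 3, 5, 7, 10, 4, 1, 1, 19, 9]
`result` takes the values: [] → [10] → [10, 4]
So `len(result)` = 2

Answer: 2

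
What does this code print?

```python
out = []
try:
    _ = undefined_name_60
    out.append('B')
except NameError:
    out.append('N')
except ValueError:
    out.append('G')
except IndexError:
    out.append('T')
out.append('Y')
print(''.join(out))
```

Execution trace: 'N' (except NameError) → 'Y' (after the try/except). Output: NY

Answer: NY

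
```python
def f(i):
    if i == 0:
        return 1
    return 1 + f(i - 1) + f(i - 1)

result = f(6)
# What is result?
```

f(i) = 1 + 2·f(i-1), f(0)=1. Closed form: (1+1)·2^6 - 1 = 127.

Answer: 127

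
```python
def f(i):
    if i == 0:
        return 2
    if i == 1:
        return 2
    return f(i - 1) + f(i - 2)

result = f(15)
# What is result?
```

Build up from base cases: f(0)=2, f(1)=2, f(2)=4, f(3)=6, f(4)=10, f(5)=16, f(6)=26, ..., f(15)=1974

Answer: 1974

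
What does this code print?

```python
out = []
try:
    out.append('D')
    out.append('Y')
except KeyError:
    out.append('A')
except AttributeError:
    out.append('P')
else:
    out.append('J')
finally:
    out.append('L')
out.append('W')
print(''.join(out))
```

Execution trace: 'D' (try body) → 'Y' (try body, no exception) → 'J' (else) → 'L' (finally) → 'W' (after the try/except). Output: DYJLW

Answer: DYJLW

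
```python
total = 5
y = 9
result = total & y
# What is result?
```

Trace:
`total = 5` → total = 5
`y = 9` → y = 9
`result = total & y` → result = 1
So result = 1

Answer: 1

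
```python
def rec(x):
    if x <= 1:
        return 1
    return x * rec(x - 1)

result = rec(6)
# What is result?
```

rec(6) = 6 * 5 * 4 * 3 * 2 * 1 = 720

Answer: 720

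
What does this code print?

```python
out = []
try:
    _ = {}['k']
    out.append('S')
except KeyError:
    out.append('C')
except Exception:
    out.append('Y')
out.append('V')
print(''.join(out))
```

Execution trace: 'C' (except KeyError) → 'V' (after the try/except). Output: CV

Answer: CV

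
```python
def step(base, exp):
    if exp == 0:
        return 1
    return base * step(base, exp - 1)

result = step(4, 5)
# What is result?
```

step(4, 5) = 4 * 4 * 4 * 4 * 4 = 1024

Answer: 1024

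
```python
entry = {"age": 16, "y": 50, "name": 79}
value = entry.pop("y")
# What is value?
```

Trace:
`entry = {"age": 16, "y": 50, "name": 79}` → entry = {'age': 16, 'y': 50, 'name': 79}
`value = entry.pop("y")` → entry = {'age': 16, 'name': 79}; value = 50
So value = 50

Answer: 50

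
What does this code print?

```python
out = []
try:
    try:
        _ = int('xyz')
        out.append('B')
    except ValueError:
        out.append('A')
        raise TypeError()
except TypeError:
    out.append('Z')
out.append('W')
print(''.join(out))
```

Execution trace: 'A' (except ValueError) → 'Z' (outer except TypeError) → 'W' (after the try/except). Output: AZW

Answer: AZW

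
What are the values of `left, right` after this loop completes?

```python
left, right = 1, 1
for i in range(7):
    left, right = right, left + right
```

Fibonacci: after 7 iterations
`left, right` takes the values: (1, 1) → (1, 2) → (2, 3) → (3, 5) → (5, 8) → (8, 13) → (13, 21) → (21, 34)

Answer: 21, 34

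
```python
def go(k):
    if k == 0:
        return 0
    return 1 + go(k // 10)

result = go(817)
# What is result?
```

Count of digits of 817: 3

Answer: 3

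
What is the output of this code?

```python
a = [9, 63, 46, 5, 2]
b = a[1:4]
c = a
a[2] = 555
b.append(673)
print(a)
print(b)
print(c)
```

Key concept: slice vs alias.
Step by step:
`a = [9, 63, 46, 5, 2]` → a = [9, 63, 46, 5, 2]
`b = a[1:4]` → b = [63, 46, 5]
`c = a` → c = [9, 63, 46, 5, 2] (same object as a)
`a[2] = 555` → a = [9, 63, 555, 5, 2] (same object as c); c = [9, 63, 555, 5, 2] (same object as a)
`b.append(673)` → b = [63, 46, 5, 673]
`print(a)` → prints [9, 63, 555, 5, 2]
`print(b)` → prints [63, 46, 5, 673]
`print(c)` → prints [9, 63, 555, 5, 2]

Answer:
[9, 63, 555, 5, 2]
[63, 46, 5, 673]
[9, 63, 555, 5, 2]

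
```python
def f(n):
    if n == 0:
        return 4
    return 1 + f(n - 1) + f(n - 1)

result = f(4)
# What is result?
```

f(n) = 1 + 2·f(n-1), f(0)=4. Closed form: (4+1)·2^4 - 1 = 79.

Answer: 79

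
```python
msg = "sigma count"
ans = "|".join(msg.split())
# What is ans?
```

Trace:
`msg = "sigma count"` → msg = 'sigma count'
`ans = "|".join(msg.split())` → ans = 'sigma|count'
So ans = 'sigma|count'

Answer: 'sigma|count'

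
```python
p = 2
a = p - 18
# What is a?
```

Trace:
`p = 2` → p = 2
`a = p - 18` → a = -16
So a = -16

Answer: -16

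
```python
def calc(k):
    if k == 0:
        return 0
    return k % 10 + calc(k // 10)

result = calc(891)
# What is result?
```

Sum of digits of 891: 1 + 9 + 8 = 18

Answer: 18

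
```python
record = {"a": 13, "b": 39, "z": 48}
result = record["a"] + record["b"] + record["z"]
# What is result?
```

Trace:
`record = {"a": 13, "b": 39, "z": 48}` → record = {'a': 13, 'b': 39, 'z': 48}
`result = record["a"] + record["b"] + record["z"]` → result = 100
So result = 100

Answer: 100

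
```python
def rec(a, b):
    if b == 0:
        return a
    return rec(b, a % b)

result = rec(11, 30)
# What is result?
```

rec(11, 30) -> rec(30, 11) -> rec(11, 8) -> rec(8, 3) -> rec(3, 2) -> rec(2, 1) -> rec(1, 0) -> 1

Answer: 1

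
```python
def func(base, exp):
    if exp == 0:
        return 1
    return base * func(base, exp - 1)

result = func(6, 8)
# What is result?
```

func(6, 8) = 6 * 6 * 6 * 6 * 6 * 6 * 6 * 6 = 1679616

Answer: 1679616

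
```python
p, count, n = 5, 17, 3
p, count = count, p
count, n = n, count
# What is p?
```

Trace:
`p, count, n = 5, 17, 3` → p = 5; count = 17; n = 3
`p, count = count, p` → p = 17; count = 5
`count, n = n, count` → count = 3; n = 5
So p = 17

Answer: 17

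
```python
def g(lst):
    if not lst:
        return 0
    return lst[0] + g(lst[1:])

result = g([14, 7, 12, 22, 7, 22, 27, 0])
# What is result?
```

14 + 7 + 12 + 22 + 7 + 22 + 27 + 0 + 0 = 111

Answer: 111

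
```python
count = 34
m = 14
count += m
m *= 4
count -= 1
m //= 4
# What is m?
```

Trace:
`count = 34` → count = 34
`m = 14` → m = 14
`count += m` → count = 48
`m *= 4` → m = 56
`count -= 1` → count = 47
`m //= 4` → m = 14
So m = 14

Answer: 14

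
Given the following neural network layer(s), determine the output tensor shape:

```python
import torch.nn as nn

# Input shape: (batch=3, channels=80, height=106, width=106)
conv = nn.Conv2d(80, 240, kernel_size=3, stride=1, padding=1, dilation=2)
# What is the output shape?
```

Input: (3, 80, 106, 106) -> Output: (3, 240, 104, 104)

Answer: (3, 240, 104, 104)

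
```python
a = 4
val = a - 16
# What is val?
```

Trace:
`a = 4` → a = 4
`val = a - 16` → val = -12
So val = -12

Answer: -12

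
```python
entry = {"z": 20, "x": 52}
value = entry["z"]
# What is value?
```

Trace:
`entry = {"z": 20, "x": 52}` → entry = {'z': 20, 'x': 52}
`value = entry["z"]` → value = 20
So value = 20

Answer: 20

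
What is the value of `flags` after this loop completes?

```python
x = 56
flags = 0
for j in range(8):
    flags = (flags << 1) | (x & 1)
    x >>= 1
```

Reverse lowest 8 bits of 56
`flags` takes the values: 0 → 1 → 3 → 7 → 14 → 28

Answer: 28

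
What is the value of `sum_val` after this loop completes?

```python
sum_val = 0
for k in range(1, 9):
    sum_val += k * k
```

Sum of squares 1² to 8² = 204
`sum_val` takes the values: 0 → 1 → 5 → 14 → 30 → 55 → 91 → 140 → 204

Answer: 204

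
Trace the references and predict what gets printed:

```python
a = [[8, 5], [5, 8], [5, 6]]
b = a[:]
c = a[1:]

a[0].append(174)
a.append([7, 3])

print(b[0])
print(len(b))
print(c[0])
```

Key concept: slice with nested mutation.
Step by step:
`a = [[8, 5], [5, 8], [5, 6]]` → a = [[8, 5], [5, 8], [5, 6]]
`b = a[:]` → b = [[8, 5], [5, 8], [5, 6]]
`c = a[1:]` → c = [[5, 8], [5, 6]]
`a[0].append(174)` → a = [[8, 5, 174], [5, 8], [5, 6]]; b = [[8, 5, 174], [5, 8], [5, 6]]
`a.append([7, 3])` → a = [[8, 5, 174], [5, 8], [5, 6], [7, 3]]
`print(b[0])` → prints [8, 5, 174]
`print(len(b))` → prints 3
`print(c[0])` → prints [5, 8]

Answer:
[8, 5, 174]
3
[5, 8]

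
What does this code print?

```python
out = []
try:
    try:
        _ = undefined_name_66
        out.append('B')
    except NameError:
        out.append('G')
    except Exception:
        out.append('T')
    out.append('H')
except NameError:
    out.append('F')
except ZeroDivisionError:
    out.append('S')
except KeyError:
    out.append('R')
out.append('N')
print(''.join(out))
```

Execution trace: 'G' (inner except NameError) → 'H' (try body, no exception) → 'N' (after the try/except). Output: GHN

Answer: GHN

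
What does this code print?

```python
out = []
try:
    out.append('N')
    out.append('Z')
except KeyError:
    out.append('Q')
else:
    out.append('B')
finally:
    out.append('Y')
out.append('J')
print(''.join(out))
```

Execution trace: 'N' (try body) → 'Z' (try body, no exception) → 'B' (else) → 'Y' (finally) → 'J' (after the try/except). Output: NZBYJ

Answer: NZBYJ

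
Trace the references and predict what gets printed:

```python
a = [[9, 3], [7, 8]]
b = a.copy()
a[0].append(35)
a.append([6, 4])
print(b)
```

Key concept: shallow copy with nested lists.
Step by step:
`a = [[9, 3], [7, 8]]` → a = [[9, 3], [7, 8]]
`b = a.copy()` → b = [[9, 3], [7, 8]]
`a[0].append(35)` → a = [[9, 3, 35], [7, 8]]; b = [[9, 3, 35], [7, 8]]
`a.append([6, 4])` → a = [[9, 3, 35], [7, 8], [6, 4]]
`print(b)` → prints [[9, 3, 35], [7, 8]]

Answer: [[9, 3, 35], [7, 8]]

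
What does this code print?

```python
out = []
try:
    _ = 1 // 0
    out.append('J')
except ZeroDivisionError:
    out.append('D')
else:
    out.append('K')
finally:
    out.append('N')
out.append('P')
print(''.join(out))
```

Execution trace: 'D' (except ZeroDivisionError) → 'N' (finally) → 'P' (after the try/except). Output: DNP

Answer: DNP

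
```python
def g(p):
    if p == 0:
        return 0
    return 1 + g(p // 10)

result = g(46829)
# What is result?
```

Count of digits of 46829: 5

Answer: 5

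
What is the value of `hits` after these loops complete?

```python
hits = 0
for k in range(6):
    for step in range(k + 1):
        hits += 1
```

Triangle: 1 + 2 + ... + 6
`hits` takes the values: 0 → 1 → 2 → 3 → 4 → 5 → 6 → 7 → 8 → 9 → 10 → 11 → 12 → 13 → 14 → 15 → 16 → 17 → 18 → 19 → 20 → 21

Answer: 21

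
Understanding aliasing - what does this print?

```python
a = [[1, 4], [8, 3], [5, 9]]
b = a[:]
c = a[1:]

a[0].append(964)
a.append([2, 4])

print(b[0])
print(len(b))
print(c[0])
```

Key concept: slice with nested mutation.
Step by step:
`a = [[1, 4], [8, 3], [5, 9]]` → a = [[1, 4], [8, 3], [5, 9]]
`b = a[:]` → b = [[1, 4], [8, 3], [5, 9]]
`c = a[1:]` → c = [[8, 3], [5, 9]]
`a[0].append(964)` → a = [[1, 4, 964], [8, 3], [5, 9]]; b = [[1, 4, 964], [8, 3], [5, 9]]
`a.append([2, 4])` → a = [[1, 4, 964], [8, 3], [5, 9], [2, 4]]
`print(b[0])` → prints [1, 4, 964]
`print(len(b))` → prints 3
`print(c[0])` → prints [8, 3]

Answer:
[1, 4, 964]
3
[8, 3]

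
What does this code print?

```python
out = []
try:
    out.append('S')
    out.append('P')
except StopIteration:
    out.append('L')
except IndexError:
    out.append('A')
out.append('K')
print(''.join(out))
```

Execution trace: 'S' (try body) → 'P' (try body, no exception) → 'K' (after the try/except). Output: SPK

Answer: SPK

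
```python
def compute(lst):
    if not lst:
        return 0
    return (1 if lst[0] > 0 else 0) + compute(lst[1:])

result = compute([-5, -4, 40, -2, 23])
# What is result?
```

Count of positive elements in [-5, -4, 40, -2, 23] = 2

Answer: 2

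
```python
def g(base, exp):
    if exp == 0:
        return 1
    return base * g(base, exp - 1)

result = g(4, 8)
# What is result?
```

g(4, 8) = 4 * 4 * 4 * 4 * 4 * 4 * 4 * 4 = 65536

Answer: 65536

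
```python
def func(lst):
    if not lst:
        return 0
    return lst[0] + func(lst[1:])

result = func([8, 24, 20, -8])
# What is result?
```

8 + 24 + 20 + (-8) + 0 = 44

Answer: 44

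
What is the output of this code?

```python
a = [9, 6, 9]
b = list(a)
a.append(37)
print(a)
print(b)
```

Key concept: list() constructor creates copy.
Step by step:
`a = [9, 6, 9]` → a = [9, 6, 9]
`b = list(a)` → b = [9, 6, 9]
`a.append(37)` → a = [9, 6, 9, 37]
`print(a)` → prints [9, 6, 9, 37]
`print(b)` → prints [9, 6, 9]

Answer:
[9, 6, 9, 37]
[9, 6, 9]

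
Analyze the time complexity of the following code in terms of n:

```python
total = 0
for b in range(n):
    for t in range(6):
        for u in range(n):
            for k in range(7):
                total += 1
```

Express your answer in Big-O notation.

Each loop level contributes: n × 1 × n × 1. Multiplying the contributions gives O(n^2).

Answer: O(n^2)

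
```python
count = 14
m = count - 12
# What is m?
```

Trace:
`count = 14` → count = 14
`m = count - 12` → m = 2
So m = 2

Answer: 2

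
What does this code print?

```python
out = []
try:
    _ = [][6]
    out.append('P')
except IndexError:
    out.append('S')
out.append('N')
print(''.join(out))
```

Execution trace: 'S' (except IndexError) → 'N' (after the try/except). Output: SN

Answer: SN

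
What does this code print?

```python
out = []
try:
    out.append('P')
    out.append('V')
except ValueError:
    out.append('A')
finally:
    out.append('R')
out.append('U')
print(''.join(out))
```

Execution trace: 'P' (try body) → 'V' (try body, no exception) → 'R' (finally) → 'U' (after the try/except). Output: PVRU

Answer: PVRU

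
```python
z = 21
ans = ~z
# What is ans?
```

Trace:
`z = 21` → z = 21
`ans = ~z` → ans = -22
So ans = -22

Answer: -22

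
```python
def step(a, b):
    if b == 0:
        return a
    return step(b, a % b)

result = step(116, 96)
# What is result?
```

step(116, 96) -> step(96, 20) -> step(20, 16) -> step(16, 4) -> step(4, 0) -> 4

Answer: 4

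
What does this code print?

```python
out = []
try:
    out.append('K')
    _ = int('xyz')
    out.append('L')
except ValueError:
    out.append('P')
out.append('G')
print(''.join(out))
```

Execution trace: 'K' (try body) → 'P' (except ValueError) → 'G' (after the try/except). Output: KPG

Answer: KPG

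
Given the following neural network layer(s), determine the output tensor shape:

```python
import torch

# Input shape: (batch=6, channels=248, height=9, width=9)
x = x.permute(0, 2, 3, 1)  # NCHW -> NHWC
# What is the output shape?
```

Input: (6, 248, 9, 9) -> Output: (6, 9, 9, 248)

Answer: (6, 9, 9, 248)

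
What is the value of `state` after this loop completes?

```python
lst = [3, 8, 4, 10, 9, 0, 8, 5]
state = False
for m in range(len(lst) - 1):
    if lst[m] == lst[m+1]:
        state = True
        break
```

Check consecutive duplicates in [3, 8, 4, 10, 9, 0, 8, 5]
`state` takes the values: False

Answer: False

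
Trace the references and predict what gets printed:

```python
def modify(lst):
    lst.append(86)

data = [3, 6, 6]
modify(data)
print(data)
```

Key concept: function modifies passed list.
Step by step:
`data = [3, 6, 6]` → data = [3, 6, 6]
`modify(data)` → data = [3, 6, 6, 86]
`print(data)` → prints [3, 6, 6, 86]

Answer: [3, 6, 6, 86]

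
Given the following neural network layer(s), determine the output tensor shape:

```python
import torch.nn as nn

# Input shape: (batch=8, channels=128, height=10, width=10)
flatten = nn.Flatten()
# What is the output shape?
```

Input: (8, 128, 10, 10) -> Output: (8, 12800)

Answer: (8, 12800)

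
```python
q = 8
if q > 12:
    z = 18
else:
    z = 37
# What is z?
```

Trace:
`q = 8` → q = 8
`if q > 12: ...` → q > 12 is False, take else branch → z = 37
So z = 37

Answer: 37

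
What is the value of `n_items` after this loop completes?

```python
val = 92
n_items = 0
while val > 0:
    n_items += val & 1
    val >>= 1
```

Count set bits in 92 (binary: 0b1011100)
`n_items` takes the values: 0 → 1 → 2 → 3 → 4

Answer: 4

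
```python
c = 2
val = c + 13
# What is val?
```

Trace:
`c = 2` → c = 2
`val = c + 13` → val = 15
So val = 15

Answer: 15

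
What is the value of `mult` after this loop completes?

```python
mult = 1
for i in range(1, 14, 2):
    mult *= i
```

Product of 1, 3, 5, ... up to 13
`mult` takes the values: 1 → 3 → 15 → 105 → 945 → 10395 → 135135

Answer: 135135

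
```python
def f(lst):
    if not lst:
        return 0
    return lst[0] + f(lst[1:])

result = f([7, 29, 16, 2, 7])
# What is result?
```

7 + 29 + 16 + 2 + 7 + 0 = 61

Answer: 61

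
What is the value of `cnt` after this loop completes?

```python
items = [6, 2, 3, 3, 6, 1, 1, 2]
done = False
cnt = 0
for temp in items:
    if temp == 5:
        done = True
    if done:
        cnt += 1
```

Count elements after first 5 in [6, 2, 3, 3, 6, 1, 1, 2]
`cnt` takes the values: 0

Answer: 0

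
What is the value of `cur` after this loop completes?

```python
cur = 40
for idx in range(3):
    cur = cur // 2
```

Halve 3 times: 40 // 2^3 = 5
`cur` takes the values: 40 → 20 → 10 → 5

Answer: 5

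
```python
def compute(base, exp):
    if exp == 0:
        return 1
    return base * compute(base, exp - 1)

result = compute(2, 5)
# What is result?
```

compute(2, 5) = 2 * 2 * 2 * 2 * 2 = 32

Answer: 32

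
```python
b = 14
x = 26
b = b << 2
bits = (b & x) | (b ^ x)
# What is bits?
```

Trace:
`b = 14` → b = 14
`x = 26` → x = 26
`b = b << 2` → b = 56
`bits = (b & x) | (b ^ x)` → bits = 58
So bits = 58

Answer: 58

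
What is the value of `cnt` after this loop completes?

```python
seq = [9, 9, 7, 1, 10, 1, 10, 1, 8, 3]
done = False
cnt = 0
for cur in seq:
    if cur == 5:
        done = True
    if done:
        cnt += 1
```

Count elements after first 5 in [9, 9, 7, 1, 10, 1, 10, 1, 8, 3]
`cnt` takes the values: 0

Answer: 0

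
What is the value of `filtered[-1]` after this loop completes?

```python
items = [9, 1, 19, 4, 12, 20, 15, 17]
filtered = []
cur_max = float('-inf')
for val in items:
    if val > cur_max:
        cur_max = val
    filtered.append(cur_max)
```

Running max ends at 20
`filtered` takes the values: [] → [9] → [9, 9] → [9, 9, 19] → [9, 9, 19, 19] → [9, 9, 19, 19, 19] → [9, 9, 19, 19, 19, 20] → [9, 9, 19, 19, 19, 20, 20] → [9, 9, 19, 19, 19, 20, 20, 20]
So `filtered[-1]` = 20

Answer: 20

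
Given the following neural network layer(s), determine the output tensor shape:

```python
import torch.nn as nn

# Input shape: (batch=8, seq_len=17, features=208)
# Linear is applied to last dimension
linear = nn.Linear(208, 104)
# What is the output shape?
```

Input: (8, 17, 208) -> Output: (8, 17, 104)

Answer: (8, 17, 104)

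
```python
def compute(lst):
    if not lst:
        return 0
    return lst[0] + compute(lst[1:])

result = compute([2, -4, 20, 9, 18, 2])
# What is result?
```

2 + (-4) + 20 + 9 + 18 + 2 + 0 = 47

Answer: 47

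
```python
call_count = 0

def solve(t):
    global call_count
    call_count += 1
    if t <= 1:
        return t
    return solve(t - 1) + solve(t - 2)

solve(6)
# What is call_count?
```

Calls(t) = 1 + Calls(t-1) + Calls(t-2); Calls(0)=Calls(1)=1. For t=6 this gives 25.

Answer: 25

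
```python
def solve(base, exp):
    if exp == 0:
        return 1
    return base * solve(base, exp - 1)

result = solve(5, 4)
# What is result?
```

solve(5, 4) = 5 * 5 * 5 * 5 = 625

Answer: 625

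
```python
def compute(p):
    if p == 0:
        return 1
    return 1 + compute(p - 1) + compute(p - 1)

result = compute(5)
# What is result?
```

compute(p) = 1 + 2·compute(p-1), compute(0)=1. Closed form: (1+1)·2^5 - 1 = 63.

Answer: 63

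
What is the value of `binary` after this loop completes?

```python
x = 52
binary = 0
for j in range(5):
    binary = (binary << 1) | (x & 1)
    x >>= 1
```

Reverse lowest 5 bits of 52
`binary` takes the values: 0 → 1 → 2 → 5

Answer: 5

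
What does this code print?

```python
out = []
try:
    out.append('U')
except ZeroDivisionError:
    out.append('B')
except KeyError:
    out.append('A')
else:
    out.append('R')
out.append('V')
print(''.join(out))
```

Execution trace: 'U' (try body, no exception) → 'R' (else) → 'V' (after the try/except). Output: URV

Answer: URV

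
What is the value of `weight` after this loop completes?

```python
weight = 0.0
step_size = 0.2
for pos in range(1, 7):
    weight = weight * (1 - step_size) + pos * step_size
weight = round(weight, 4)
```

Moving average with lr=0.2
`weight` takes the values: 0.0 → 0.2 → 0.56 → 1.048 → 1.6384 → 2.31072 → 3.048576 → 3.0486

Answer: 3.0486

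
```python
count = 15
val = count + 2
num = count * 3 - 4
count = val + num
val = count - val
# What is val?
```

Trace:
`count = 15` → count = 15
`val = count + 2` → val = 17
`num = count * 3 - 4` → num = 41
`count = val + num` → count = 58
`val = count - val` → val = 41
So val = 41

Answer: 41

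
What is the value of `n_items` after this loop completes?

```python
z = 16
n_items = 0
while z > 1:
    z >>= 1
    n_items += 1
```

Count right shifts until 1
`n_items` takes the values: 0 → 1 → 2 → 3 → 4

Answer: 4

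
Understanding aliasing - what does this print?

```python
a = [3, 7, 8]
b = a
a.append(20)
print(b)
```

Key concept: basic list aliasing.
Step by step:
`a = [3, 7, 8]` → a = [3, 7, 8]
`b = a` → b = [3, 7, 8] (same object as a)
`a.append(20)` → a = [3, 7, 8, 20] (same object as b); b = [3, 7, 8, 20] (same object as a)
`print(b)` → prints [3, 7, 8, 20]

Answer: [3, 7, 8, 20]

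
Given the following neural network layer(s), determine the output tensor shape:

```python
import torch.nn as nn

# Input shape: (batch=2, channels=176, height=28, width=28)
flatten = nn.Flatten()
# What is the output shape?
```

Input: (2, 176, 28, 28) -> Output: (2, 137984)

Answer: (2, 137984)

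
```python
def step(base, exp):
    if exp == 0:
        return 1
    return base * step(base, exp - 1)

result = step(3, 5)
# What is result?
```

step(3, 5) = 3 * 3 * 3 * 3 * 3 = 243

Answer: 243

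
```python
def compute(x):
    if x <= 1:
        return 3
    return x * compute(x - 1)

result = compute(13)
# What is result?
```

compute(13) = 13 * 12 * 11 * 10 * 9 * 8 * 7 * 6 * 5 * 4 * 3 * 2 * 3 = 18681062400

Answer: 18681062400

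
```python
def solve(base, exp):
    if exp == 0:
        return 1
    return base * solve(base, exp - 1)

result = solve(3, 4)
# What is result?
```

solve(3, 4) = 3 * 3 * 3 * 3 = 81

Answer: 81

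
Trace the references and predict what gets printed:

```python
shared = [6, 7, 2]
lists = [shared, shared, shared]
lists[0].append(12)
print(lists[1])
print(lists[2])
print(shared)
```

Key concept: list of same reference.
Step by step:
`shared = [6, 7, 2]` → shared = [6, 7, 2]
`lists = [shared, shared, shared]` → lists = [[6, 7, 2], [6, 7, 2], [6, 7, 2]]
`lists[0].append(12)` → shared = [6, 7, 2, 12]; lists = [[6, 7, 2, 12], [6, 7, 2, 12], [6, 7, 2, 12]]
`print(lists[1])` → prints [6, 7, 2, 12]
`print(lists[2])` → prints [6, 7, 2, 12]
`print(shared)` → prints [6, 7, 2, 12]

Answer:
[6, 7, 2, 12]
[6, 7, 2, 12]
[6, 7, 2, 12]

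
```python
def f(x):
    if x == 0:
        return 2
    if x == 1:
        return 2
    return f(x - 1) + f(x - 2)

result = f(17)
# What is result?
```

Build up from base cases: f(0)=2, f(1)=2, f(2)=4, f(3)=6, f(4)=10, f(5)=16, f(6)=26, ..., f(17)=5168

Answer: 5168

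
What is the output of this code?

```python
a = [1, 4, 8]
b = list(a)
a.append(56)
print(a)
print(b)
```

Key concept: list() constructor creates copy.
Step by step:
`a = [1, 4, 8]` → a = [1, 4, 8]
`b = list(a)` → b = [1, 4, 8]
`a.append(56)` → a = [1, 4, 8, 56]
`print(a)` → prints [1, 4, 8, 56]
`print(b)` → prints [1, 4, 8]

Answer:
[1, 4, 8, 56]
[1, 4, 8]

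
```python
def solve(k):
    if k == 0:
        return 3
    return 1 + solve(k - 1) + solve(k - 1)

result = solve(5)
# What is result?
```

solve(k) = 1 + 2·solve(k-1), solve(0)=3. Closed form: (3+1)·2^5 - 1 = 127.

Answer: 127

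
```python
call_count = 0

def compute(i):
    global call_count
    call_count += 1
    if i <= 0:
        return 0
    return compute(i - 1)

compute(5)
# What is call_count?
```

Linear recursion stepping by 1: 6 calls from i=5 down to ≤0.

Answer: 6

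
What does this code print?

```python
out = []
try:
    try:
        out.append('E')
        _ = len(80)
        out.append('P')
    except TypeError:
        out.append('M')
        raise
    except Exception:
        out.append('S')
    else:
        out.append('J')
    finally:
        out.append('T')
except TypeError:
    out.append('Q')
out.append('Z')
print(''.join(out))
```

Execution trace: 'E' (inner try body) → 'M' (inner except TypeError) → 'T' (inner finally) → 'Q' (outer except TypeError) → 'Z' (after the try/except). Output: EMTQZ

Answer: EMTQZ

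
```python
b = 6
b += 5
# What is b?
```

Trace:
`b = 6` → b = 6
`b += 5` → b = 11
So b = 11

Answer: 11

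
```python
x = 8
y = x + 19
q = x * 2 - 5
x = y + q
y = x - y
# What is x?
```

Trace:
`x = 8` → x = 8
`y = x + 19` → y = 27
`q = x * 2 - 5` → q = 11
`x = y + q` → x = 38
`y = x - y` → y = 11
So x = 38

Answer: 38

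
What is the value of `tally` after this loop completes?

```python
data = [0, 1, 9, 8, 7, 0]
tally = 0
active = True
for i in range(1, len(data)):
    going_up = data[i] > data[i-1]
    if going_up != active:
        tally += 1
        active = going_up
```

Count direction changes in [0, 1, 9, 8, 7, 0]
`tally` takes the values: 0 → 1

Answer: 1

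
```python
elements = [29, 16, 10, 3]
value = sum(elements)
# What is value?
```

Trace:
`elements = [29, 16, 10, 3]` → elements = [29, 16, 10, 3]
`value = sum(elements)` → value = 58
So value = 58

Answer: 58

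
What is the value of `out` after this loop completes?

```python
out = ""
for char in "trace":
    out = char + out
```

Reverse 'trace'
`out` takes the values: "" → "t" → "rt" → "art" → "cart" → "ecart"

Answer: "ecart"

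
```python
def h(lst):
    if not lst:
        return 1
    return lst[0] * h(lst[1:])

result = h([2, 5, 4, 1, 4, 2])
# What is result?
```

Product over [2, 5, 4, 1, 4, 2] = 2 * 5 * 4 * 1 * 4 * 2 = 320

Answer: 320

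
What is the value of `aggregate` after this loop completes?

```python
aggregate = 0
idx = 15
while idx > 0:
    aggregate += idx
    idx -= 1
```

Sum 15 down to 1
`aggregate` takes the values: 0 → 15 → 29 → 42 → 54 → 65 → 75 → 84 → 92 → 99 → 105 → 110 → 114 → 117 → 119 → 120

Answer: 120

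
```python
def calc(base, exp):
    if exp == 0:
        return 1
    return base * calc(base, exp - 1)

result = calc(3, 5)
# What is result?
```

calc(3, 5) = 3 * 3 * 3 * 3 * 3 = 243

Answer: 243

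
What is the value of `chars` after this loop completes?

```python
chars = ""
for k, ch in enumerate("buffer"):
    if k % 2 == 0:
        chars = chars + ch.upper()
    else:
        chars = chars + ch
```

Uppercase even positions in 'buffer'
`chars` takes the values: "" → "B" → "Bu" → "BuF" → "BuFf" → "BuFfE" → "BuFfEr"

Answer: "BuFfEr"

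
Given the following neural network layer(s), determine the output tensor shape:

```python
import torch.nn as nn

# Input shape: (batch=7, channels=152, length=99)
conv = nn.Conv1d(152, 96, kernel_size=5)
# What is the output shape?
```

Input: (7, 152, 99) -> Output: (7, 96, 95)

Answer: (7, 96, 95)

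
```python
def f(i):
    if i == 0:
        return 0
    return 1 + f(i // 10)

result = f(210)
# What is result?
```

Count of digits of 210: 3

Answer: 3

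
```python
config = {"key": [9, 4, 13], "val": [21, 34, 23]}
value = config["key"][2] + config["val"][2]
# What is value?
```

Trace:
`config = {"key": [9, 4, 13], "val": [21, 34, 23]}` → config = {'key': [9, 4, 13], 'val': [21, 34, 23]}
`value = config["key"][2] + config["val"][2]` → value = 36
So value = 36

Answer: 36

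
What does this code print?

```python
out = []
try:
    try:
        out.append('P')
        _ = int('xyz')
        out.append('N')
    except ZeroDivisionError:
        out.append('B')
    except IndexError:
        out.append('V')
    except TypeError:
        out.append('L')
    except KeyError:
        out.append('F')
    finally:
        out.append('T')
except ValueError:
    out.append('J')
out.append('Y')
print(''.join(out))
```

Execution trace: 'P' (try body) → 'T' (finally) → 'J' (outer except ValueError) → 'Y' (after the try/except). Output: PTJY

Answer: PTJY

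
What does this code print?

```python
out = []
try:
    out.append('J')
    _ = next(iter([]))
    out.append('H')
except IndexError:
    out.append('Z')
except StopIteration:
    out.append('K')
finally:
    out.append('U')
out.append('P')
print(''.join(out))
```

Execution trace: 'J' (try body) → 'K' (except StopIteration) → 'U' (finally) → 'P' (after the try/except). Output: JKUP

Answer: JKUP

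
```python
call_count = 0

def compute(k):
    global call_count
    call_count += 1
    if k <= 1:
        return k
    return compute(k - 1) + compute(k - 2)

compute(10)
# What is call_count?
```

Calls(k) = 1 + Calls(k-1) + Calls(k-2); Calls(0)=Calls(1)=1. For k=10 this gives 177.

Answer: 177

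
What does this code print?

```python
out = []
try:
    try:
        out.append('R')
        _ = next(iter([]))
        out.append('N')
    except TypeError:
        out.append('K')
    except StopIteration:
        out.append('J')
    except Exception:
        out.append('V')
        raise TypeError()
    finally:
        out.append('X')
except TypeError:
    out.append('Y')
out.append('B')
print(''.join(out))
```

Execution trace: 'R' (inner try body) → 'J' (inner except StopIteration) → 'X' (inner finally) → 'B' (after the try/except). Output: RJXB

Answer: RJXB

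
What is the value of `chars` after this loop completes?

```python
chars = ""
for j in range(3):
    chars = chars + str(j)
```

Concatenate digits 0 to 2
`chars` takes the values: "" → "0" → "01" → "012"

Answer: "012"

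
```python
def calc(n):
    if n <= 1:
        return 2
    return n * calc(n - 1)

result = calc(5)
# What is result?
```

calc(5) = 5 * 4 * 3 * 2 * 2 = 240

Answer: 240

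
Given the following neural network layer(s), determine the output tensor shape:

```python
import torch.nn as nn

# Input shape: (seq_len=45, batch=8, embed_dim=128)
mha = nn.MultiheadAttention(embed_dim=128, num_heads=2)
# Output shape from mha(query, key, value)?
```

Input: (45, 8, 128) -> Output: (45, 8, 128)

Answer: (45, 8, 128)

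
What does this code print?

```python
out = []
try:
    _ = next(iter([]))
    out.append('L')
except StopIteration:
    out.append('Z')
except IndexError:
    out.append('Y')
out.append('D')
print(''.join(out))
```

Execution trace: 'Z' (except StopIteration) → 'D' (after the try/except). Output: ZD

Answer: ZD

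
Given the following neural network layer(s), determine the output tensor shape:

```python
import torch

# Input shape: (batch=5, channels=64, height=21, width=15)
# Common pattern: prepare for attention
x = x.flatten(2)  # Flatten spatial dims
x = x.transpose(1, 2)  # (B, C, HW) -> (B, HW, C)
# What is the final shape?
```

Input: (5, 64, 21, 15) -> after flatten(2): (5, 64, 315) -> Output: (5, 315, 64)

Answer: (5, 315, 64)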